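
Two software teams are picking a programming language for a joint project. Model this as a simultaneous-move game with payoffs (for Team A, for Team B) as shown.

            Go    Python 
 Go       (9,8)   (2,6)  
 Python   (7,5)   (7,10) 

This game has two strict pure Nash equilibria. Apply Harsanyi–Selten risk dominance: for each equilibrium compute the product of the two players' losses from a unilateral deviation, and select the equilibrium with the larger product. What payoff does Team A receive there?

7

At both Go: Team A loses 9 − 7 = 2 by deviating; Team B loses 8 − 6 = 2. Product = 2·2 = 4.
At both Python: Team A loses 7 − 2 = 5 by deviating; Team B loses 10 − 5 = 5. Product = 5·5 = 25.
25 > 4, so both Python is risk-dominant. Team A's payoff there is 7.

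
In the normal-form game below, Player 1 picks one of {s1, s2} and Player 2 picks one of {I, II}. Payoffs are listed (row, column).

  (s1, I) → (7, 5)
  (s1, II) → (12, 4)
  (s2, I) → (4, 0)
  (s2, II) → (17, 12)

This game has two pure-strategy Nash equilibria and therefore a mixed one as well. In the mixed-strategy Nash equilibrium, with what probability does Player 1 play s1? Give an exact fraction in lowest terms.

12/13

Player 1's mix p on s1 must make Player 2 indifferent between I and II.
Player 2's payoff from I: 5p + 0(1−p). From II: 4p + 12(1−p).
Set equal: 1p = 12(1−p) → p = 12/13.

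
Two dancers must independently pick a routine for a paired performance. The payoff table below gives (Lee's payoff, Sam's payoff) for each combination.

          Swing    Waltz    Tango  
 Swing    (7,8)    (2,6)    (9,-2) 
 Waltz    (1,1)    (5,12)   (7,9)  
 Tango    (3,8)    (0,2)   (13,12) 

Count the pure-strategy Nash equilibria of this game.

Both Swing: Lee gets 7 (best alternative 3); Sam gets 8 (best alternative 6). Neither deviates — NE.
Both Waltz: Lee gets 5 (best alternative 2); Sam gets 12 (best alternative 9). Neither deviates — NE.
Both Tango: Lee gets 13 (best alternative 9); Sam gets 12 (best alternative 8). Neither deviates — NE.
(Tango, Waltz) is not a NE: Lee would switch to Waltz (5 > 0).
No other cell survives both best-response checks, so there are 3 pure NE.

3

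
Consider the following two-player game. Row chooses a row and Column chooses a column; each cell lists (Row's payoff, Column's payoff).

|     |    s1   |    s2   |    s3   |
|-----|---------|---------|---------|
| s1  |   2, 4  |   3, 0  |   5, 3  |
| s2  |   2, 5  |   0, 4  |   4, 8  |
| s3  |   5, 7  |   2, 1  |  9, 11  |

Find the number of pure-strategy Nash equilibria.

1

Both s3: Row gets 9 (best alternative 5); Column gets 11 (best alternative 7). Neither deviates — NE.
Both s1 is not a NE: Row would switch to s3 (5 > 2).
No other cell survives both best-response checks, so there is 1 pure NE.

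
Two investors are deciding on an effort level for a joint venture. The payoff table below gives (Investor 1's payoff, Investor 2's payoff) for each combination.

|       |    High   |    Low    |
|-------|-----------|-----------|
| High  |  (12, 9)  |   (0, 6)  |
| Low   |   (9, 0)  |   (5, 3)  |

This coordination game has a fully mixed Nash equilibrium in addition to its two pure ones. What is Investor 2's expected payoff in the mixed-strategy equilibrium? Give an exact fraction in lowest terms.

Investor 1 mixes with probability p on High, chosen so Investor 2 is indifferent: 9p + 0(1−p) = 6p + 3(1−p) gives p = 1/2.
Investor 2's expected payoff is 9·1/2 + 0·1/2 = 9/2.

9/2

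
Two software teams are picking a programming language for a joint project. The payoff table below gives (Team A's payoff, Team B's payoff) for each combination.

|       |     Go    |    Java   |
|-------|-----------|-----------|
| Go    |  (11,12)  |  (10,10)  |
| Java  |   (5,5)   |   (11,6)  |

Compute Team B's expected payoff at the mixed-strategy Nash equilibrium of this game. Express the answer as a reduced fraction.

22/3

Team A mixes with probability p on Go, chosen so Team B is indifferent: 12p + 5(1−p) = 10p + 6(1−p) gives p = 1/3.
Team B's expected payoff is 12·1/3 + 5·2/3 = 22/3.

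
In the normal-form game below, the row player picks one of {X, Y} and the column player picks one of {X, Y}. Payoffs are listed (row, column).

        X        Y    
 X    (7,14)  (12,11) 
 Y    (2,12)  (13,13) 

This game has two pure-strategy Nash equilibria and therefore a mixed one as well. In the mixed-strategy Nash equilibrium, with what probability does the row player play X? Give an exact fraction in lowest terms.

1/4

The row player's mix p on X must make the column player indifferent between X and Y.
The column player's payoff from X: 14p + 12(1−p). From Y: 11p + 13(1−p).
Set equal: 3p = 1(1−p) → p = 1/4.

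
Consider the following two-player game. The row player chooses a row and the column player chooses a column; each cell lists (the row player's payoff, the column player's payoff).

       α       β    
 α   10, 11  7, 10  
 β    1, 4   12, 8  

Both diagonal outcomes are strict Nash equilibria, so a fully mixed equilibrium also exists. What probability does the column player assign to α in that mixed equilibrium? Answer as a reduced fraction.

5/14

The column player's mix q on α must make the row player indifferent between α and β.
The row player's payoff from α: 10q + 7(1−q). From β: 1q + 12(1−q).
Set equal: 9q = 5(1−q) → q = 5/14.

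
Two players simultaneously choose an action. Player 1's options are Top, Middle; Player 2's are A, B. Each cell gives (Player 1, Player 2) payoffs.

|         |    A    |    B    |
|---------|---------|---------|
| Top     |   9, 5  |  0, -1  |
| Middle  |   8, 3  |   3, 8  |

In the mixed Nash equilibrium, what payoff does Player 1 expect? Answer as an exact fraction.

Player 2 mixes with probability q on A, chosen so Player 1 is indifferent: 9q + 0(1−q) = 8q + 3(1−q) gives q = 3/4.
Player 1's expected payoff (from either row, since indifferent) is 9·3/4 + 0·1/4 = 27/4.

27/4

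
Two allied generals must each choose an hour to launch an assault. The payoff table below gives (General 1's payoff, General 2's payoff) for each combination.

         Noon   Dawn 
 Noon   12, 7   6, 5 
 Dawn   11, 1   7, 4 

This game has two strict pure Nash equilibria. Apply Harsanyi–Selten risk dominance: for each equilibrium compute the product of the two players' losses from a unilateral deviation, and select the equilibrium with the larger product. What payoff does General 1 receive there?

7

At both Noon: General 1 loses 12 − 11 = 1 by deviating; General 2 loses 7 − 5 = 2. Product = 1·2 = 2.
At both Dawn: General 1 loses 7 − 6 = 1 by deviating; General 2 loses 4 − 1 = 3. Product = 1·3 = 3.
3 > 2, so both Dawn is risk-dominant. General 1's payoff there is 7.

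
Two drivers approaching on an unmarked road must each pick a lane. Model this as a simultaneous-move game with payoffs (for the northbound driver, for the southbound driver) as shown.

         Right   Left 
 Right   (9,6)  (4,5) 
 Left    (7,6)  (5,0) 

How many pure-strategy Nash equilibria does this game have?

1

Both Right: the northbound driver gets 9 (best alternative 7); the southbound driver gets 6 (best alternative 5). Neither deviates — NE.
Both Left is not a NE: the southbound driver would switch to Right (6 > 0).
No other cell survives both best-response checks, so there is 1 pure NE.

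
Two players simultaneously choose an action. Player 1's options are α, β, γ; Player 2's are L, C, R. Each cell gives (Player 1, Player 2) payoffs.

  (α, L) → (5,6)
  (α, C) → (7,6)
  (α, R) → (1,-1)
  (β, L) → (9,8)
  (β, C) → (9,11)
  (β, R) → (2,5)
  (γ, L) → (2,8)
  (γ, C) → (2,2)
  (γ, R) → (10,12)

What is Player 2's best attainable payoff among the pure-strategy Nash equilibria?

12

(β, C) is a pure NE (Player 1: 9 ≥ 7; Player 2: 11 ≥ 8). Player 2 gets 11.
(γ, R) is a pure NE (Player 1: 10 ≥ 2; Player 2: 12 ≥ 8). Player 2 gets 12.
Every other cell has a profitable deviation for at least one player. Highest of {11, 12} is 12.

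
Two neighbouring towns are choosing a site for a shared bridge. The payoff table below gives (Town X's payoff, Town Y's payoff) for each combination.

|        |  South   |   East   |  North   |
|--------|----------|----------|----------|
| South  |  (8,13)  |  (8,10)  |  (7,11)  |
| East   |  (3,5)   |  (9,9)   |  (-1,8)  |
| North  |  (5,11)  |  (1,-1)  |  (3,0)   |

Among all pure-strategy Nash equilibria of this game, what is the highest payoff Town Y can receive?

Both South is a pure NE (Town X: 8 ≥ 5; Town Y: 13 ≥ 11). Town Y gets 13.
Both East is a pure NE (Town X: 9 ≥ 8; Town Y: 9 ≥ 8). Town Y gets 9.
Every other cell has a profitable deviation for at least one player. Highest of {13, 9} is 13.

13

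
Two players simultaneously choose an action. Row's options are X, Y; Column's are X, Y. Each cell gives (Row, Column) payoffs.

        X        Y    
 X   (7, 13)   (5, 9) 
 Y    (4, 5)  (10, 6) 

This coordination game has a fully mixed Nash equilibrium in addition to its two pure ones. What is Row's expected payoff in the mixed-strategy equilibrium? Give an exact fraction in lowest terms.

Column mixes with probability q on X, chosen so Row is indifferent: 7q + 5(1−q) = 4q + 10(1−q) gives q = 5/8.
Row's expected payoff (from either row, since indifferent) is 7·5/8 + 5·3/8 = 25/4.

25/4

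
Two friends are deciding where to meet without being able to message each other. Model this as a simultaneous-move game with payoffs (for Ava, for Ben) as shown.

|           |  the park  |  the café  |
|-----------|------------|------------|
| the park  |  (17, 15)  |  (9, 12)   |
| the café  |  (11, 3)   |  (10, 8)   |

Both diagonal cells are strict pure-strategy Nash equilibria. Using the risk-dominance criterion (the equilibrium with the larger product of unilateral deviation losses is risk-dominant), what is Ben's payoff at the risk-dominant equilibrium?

At both the park: Ava loses 17 − 11 = 6 by deviating; Ben loses 15 − 12 = 3. Product = 6·3 = 18.
At both the café: Ava loses 10 − 9 = 1 by deviating; Ben loses 8 − 3 = 5. Product = 1·5 = 5.
18 > 5, so both the park is risk-dominant. Ben's payoff there is 15.

15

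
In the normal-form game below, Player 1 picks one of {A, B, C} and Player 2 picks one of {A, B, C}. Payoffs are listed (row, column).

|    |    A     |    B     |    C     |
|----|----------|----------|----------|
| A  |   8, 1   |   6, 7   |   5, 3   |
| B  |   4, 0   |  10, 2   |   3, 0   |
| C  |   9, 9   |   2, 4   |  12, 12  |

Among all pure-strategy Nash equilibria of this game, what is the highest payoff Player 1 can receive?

Both B is a pure NE (Player 1: 10 ≥ 6; Player 2: 2 ≥ 0). Player 1 gets 10.
Both C is a pure NE (Player 1: 12 ≥ 5; Player 2: 12 ≥ 9). Player 1 gets 12.
Every other cell has a profitable deviation for at least one player. Highest of {10, 12} is 12.

12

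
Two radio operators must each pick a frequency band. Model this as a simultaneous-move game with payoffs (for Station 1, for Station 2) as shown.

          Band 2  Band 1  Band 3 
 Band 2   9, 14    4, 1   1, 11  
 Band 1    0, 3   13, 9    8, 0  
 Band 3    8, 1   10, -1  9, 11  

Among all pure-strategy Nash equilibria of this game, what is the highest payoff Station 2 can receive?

14

Both Band 2 is a pure NE (Station 1: 9 ≥ 8; Station 2: 14 ≥ 11). Station 2 gets 14.
Both Band 1 is a pure NE (Station 1: 13 ≥ 10; Station 2: 9 ≥ 3). Station 2 gets 9.
Both Band 3 is a pure NE (Station 1: 9 ≥ 8; Station 2: 11 ≥ 1). Station 2 gets 11.
Every other cell has a profitable deviation for at least one player. Highest of {14, 9, 11} is 14.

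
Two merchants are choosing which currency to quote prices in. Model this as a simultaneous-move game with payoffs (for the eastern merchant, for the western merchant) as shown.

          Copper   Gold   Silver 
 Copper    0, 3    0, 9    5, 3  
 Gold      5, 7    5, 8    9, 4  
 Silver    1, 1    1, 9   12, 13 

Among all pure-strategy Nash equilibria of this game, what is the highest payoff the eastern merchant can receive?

12

Both Gold is a pure NE (the eastern merchant: 5 ≥ 1; the western merchant: 8 ≥ 7). The eastern merchant gets 5.
Both Silver is a pure NE (the eastern merchant: 12 ≥ 9; the western merchant: 13 ≥ 9). The eastern merchant gets 12.
Every other cell has a profitable deviation for at least one player. Highest of {5, 12} is 12.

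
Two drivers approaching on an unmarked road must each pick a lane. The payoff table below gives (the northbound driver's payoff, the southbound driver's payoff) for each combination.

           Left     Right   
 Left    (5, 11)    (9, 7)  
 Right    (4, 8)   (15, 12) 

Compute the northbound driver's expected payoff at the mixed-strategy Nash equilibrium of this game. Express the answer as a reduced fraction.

The southbound driver mixes with probability q on Left, chosen so the northbound driver is indifferent: 5q + 9(1−q) = 4q + 15(1−q) gives q = 6/7.
The northbound driver's expected payoff (from either row, since indifferent) is 5·6/7 + 9·1/7 = 39/7.

39/7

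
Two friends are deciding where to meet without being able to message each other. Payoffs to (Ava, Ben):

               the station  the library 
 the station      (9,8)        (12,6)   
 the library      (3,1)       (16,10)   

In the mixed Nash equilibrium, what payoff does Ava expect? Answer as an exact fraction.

Ben mixes with probability q on the station, chosen so Ava is indifferent: 9q + 12(1−q) = 3q + 16(1−q) gives q = 2/5.
Ava's expected payoff (from either row, since indifferent) is 9·2/5 + 12·3/5 = 54/5.

54/5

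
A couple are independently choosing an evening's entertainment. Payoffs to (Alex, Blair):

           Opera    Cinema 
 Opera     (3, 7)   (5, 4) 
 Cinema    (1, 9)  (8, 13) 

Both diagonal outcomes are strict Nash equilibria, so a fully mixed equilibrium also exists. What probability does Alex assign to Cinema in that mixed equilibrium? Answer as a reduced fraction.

3/7

Alex's mix p on Opera must make Blair indifferent between Opera and Cinema.
Blair's payoff from Opera: 7p + 9(1−p). From Cinema: 4p + 13(1−p).
Set equal: 3p = 4(1−p) → p = 4/7.
Probability on Cinema is 1 − 4/7 = 3/7.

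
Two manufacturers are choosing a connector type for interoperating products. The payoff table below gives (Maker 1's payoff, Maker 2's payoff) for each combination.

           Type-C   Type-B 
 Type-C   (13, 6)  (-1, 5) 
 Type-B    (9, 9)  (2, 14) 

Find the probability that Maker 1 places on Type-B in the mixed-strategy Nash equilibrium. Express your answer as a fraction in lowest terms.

Maker 1's mix p on Type-C must make Maker 2 indifferent between Type-C and Type-B.
Maker 2's payoff from Type-C: 6p + 9(1−p). From Type-B: 5p + 14(1−p).
Set equal: 1p = 5(1−p) → p = 5/6.
Probability on Type-B is 1 − 5/6 = 1/6.

1/6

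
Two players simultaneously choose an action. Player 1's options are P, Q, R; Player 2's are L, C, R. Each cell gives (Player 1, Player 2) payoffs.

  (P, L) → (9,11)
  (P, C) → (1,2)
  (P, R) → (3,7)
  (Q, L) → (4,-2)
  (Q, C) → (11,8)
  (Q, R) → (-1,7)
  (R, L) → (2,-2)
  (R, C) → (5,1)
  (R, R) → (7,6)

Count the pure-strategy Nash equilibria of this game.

3

(P, L): Player 1 gets 9 (best alternative 4); Player 2 gets 11 (best alternative 7). Neither deviates — NE.
(Q, C): Player 1 gets 11 (best alternative 5); Player 2 gets 8 (best alternative 7). Neither deviates — NE.
(R, R): Player 1 gets 7 (best alternative 3); Player 2 gets 6 (best alternative 1). Neither deviates — NE.
(R, L) is not a NE: Player 1 would switch to P (9 > 2).
No other cell survives both best-response checks, so there are 3 pure NE.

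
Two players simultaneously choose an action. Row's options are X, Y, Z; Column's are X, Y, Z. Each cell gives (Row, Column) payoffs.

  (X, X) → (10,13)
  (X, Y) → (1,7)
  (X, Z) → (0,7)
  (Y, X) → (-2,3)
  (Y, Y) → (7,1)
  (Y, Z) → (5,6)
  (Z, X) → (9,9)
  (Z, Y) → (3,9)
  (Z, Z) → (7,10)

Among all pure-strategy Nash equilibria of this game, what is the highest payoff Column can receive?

Both X is a pure NE (Row: 10 ≥ 9; Column: 13 ≥ 7). Column gets 13.
Both Z is a pure NE (Row: 7 ≥ 5; Column: 10 ≥ 9). Column gets 10.
Every other cell has a profitable deviation for at least one player. Highest of {13, 10} is 13.

13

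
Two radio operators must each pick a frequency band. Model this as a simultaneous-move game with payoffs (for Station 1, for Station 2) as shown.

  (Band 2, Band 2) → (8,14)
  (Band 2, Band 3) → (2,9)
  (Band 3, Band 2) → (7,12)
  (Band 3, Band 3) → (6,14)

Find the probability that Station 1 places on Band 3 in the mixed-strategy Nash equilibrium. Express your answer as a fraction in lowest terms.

5/7

Station 1's mix p on Band 2 must make Station 2 indifferent between Band 2 and Band 3.
Station 2's payoff from Band 2: 14p + 12(1−p). From Band 3: 9p + 14(1−p).
Set equal: 5p = 2(1−p) → p = 2/7.
Probability on Band 3 is 1 − 2/7 = 5/7.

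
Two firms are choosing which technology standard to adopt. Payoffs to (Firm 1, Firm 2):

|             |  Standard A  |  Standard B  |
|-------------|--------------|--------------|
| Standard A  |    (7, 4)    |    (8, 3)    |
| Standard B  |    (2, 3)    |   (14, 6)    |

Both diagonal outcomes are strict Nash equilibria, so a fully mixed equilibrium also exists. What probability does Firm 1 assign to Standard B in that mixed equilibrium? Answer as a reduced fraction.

1/4

Firm 1's mix p on Standard A must make Firm 2 indifferent between Standard A and Standard B.
Firm 2's payoff from Standard A: 4p + 3(1−p). From Standard B: 3p + 6(1−p).
Set equal: 1p = 3(1−p) → p = 3/4.
Probability on Standard B is 1 − 3/4 = 1/4.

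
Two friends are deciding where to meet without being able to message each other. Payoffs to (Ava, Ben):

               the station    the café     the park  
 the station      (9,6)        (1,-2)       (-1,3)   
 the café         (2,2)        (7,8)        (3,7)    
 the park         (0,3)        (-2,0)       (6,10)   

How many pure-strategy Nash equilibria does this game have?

3

Both the station: Ava gets 9 (best alternative 2); Ben gets 6 (best alternative 3). Neither deviates — NE.
Both the café: Ava gets 7 (best alternative 1); Ben gets 8 (best alternative 7). Neither deviates — NE.
Both the park: Ava gets 6 (best alternative 3); Ben gets 10 (best alternative 3). Neither deviates — NE.
(the park, the café) is not a NE: Ava would switch to the café (7 > -2).
No other cell survives both best-response checks, so there are 3 pure NE.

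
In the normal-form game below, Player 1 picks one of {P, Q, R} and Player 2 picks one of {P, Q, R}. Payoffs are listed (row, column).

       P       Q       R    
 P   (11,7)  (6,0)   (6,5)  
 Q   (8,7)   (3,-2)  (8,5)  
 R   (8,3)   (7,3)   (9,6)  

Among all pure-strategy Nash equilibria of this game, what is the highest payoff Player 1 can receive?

11

Both P is a pure NE (Player 1: 11 ≥ 8; Player 2: 7 ≥ 5). Player 1 gets 11.
Both R is a pure NE (Player 1: 9 ≥ 8; Player 2: 6 ≥ 3). Player 1 gets 9.
Every other cell has a profitable deviation for at least one player. Highest of {11, 9} is 11.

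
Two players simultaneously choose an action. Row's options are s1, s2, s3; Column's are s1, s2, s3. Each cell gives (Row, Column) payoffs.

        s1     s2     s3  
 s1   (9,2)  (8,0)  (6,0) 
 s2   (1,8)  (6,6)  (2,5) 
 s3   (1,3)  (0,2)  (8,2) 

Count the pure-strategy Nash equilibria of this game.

Both s1: Row gets 9 (best alternative 1); Column gets 2 (best alternative 0). Neither deviates — NE.
Both s2 is not a NE: Row would switch to s1 (8 > 6).
No other cell survives both best-response checks, so there is 1 pure NE.

1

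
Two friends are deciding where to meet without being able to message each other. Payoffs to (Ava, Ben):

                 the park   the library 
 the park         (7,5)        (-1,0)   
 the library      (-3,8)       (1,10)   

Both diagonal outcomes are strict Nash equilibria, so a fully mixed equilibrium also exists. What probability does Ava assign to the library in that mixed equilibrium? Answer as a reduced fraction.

5/7

Ava's mix p on the park must make Ben indifferent between the park and the library.
Ben's payoff from the park: 5p + 8(1−p). From the library: 0p + 10(1−p).
Set equal: 5p = 2(1−p) → p = 2/7.
Probability on the library is 1 − 2/7 = 5/7.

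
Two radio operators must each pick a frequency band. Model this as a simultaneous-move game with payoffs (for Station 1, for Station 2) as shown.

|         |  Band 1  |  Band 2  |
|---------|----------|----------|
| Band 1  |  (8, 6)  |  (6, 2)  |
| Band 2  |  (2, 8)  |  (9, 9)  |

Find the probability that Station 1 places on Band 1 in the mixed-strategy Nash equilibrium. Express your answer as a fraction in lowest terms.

1/5

Station 1's mix p on Band 1 must make Station 2 indifferent between Band 1 and Band 2.
Station 2's payoff from Band 1: 6p + 8(1−p). From Band 2: 2p + 9(1−p).
Set equal: 4p = 1(1−p) → p = 1/5.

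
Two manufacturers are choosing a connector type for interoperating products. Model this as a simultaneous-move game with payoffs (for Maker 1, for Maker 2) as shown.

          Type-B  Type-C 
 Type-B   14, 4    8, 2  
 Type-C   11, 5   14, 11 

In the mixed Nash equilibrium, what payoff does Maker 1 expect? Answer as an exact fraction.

Maker 2 mixes with probability q on Type-B, chosen so Maker 1 is indifferent: 14q + 8(1−q) = 11q + 14(1−q) gives q = 2/3.
Maker 1's expected payoff (from either row, since indifferent) is 14·2/3 + 8·1/3 = 12.

12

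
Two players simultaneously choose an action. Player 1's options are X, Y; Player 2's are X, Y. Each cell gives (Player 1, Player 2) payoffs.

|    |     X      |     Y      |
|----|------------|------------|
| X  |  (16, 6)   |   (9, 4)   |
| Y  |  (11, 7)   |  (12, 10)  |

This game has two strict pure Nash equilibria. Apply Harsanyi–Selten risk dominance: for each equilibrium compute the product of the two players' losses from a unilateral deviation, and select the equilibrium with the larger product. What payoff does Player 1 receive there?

At both X: Player 1 loses 16 − 11 = 5 by deviating; Player 2 loses 6 − 4 = 2. Product = 5·2 = 10.
At both Y: Player 1 loses 12 − 9 = 3 by deviating; Player 2 loses 10 − 7 = 3. Product = 3·3 = 9.
10 > 9, so both X is risk-dominant. Player 1's payoff there is 16.

16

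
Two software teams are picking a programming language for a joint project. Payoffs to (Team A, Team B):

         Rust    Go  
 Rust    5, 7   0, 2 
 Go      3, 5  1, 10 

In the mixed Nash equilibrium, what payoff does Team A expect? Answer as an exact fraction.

Team B mixes with probability q on Rust, chosen so Team A is indifferent: 5q + 0(1−q) = 3q + 1(1−q) gives q = 1/3.
Team A's expected payoff (from either row, since indifferent) is 5·1/3 + 0·2/3 = 5/3.

5/3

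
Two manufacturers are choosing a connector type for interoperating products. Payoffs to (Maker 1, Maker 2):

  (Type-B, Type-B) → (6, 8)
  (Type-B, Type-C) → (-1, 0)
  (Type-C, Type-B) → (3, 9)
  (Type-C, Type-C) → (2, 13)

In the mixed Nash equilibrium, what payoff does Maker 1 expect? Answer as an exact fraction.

Maker 2 mixes with probability q on Type-B, chosen so Maker 1 is indifferent: 6q + (-1)(1−q) = 3q + 2(1−q) gives q = 1/2.
Maker 1's expected payoff (from either row, since indifferent) is 6·1/2 + (-1)·1/2 = 5/2.

5/2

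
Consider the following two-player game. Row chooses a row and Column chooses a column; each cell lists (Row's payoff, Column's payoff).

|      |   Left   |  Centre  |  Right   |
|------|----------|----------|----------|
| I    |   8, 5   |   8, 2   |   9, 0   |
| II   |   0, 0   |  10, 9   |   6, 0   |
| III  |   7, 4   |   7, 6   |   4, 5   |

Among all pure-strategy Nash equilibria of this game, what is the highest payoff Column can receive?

(I, Left) is a pure NE (Row: 8 ≥ 7; Column: 5 ≥ 2). Column gets 5.
(II, Centre) is a pure NE (Row: 10 ≥ 8; Column: 9 ≥ 0). Column gets 9.
Every other cell has a profitable deviation for at least one player. Highest of {5, 9} is 9.

9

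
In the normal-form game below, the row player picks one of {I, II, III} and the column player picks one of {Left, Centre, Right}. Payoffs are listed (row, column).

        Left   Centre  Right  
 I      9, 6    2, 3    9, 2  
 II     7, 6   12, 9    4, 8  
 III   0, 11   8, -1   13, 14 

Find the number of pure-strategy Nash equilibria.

(I, Left): the row player gets 9 (best alternative 7); the column player gets 6 (best alternative 3). Neither deviates — NE.
(II, Centre): the row player gets 12 (best alternative 8); the column player gets 9 (best alternative 8). Neither deviates — NE.
(III, Right): the row player gets 13 (best alternative 9); the column player gets 14 (best alternative 11). Neither deviates — NE.
(III, Left) is not a NE: the row player would switch to I (9 > 0).
No other cell survives both best-response checks, so there are 3 pure NE.

3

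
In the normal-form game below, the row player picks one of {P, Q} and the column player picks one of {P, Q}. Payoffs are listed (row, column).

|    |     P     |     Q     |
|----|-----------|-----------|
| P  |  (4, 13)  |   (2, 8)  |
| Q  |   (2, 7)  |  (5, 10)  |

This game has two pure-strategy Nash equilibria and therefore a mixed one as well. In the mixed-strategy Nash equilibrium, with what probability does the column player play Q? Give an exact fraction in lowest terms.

2/5

The column player's mix q on P must make the row player indifferent between P and Q.
The row player's payoff from P: 4q + 2(1−q). From Q: 2q + 5(1−q).
Set equal: 2q = 3(1−q) → q = 3/5.
Probability on Q is 1 − 3/5 = 2/5.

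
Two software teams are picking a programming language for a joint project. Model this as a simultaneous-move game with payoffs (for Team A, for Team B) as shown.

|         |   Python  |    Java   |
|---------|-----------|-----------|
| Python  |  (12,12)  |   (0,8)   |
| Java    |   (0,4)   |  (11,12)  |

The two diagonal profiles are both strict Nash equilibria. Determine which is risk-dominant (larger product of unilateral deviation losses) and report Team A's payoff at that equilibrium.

11

At both Python: Team A loses 12 − 0 = 12 by deviating; Team B loses 12 − 8 = 4. Product = 12·4 = 48.
At both Java: Team A loses 11 − 0 = 11 by deviating; Team B loses 12 − 4 = 8. Product = 11·8 = 88.
88 > 48, so both Java is risk-dominant. Team A's payoff there is 11.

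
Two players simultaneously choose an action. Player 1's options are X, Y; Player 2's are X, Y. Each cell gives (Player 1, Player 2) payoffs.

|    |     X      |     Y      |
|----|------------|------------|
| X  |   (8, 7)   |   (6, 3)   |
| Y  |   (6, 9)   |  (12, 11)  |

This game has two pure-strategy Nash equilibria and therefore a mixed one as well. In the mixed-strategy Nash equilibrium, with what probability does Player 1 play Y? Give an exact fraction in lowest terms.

2/3

Player 1's mix p on X must make Player 2 indifferent between X and Y.
Player 2's payoff from X: 7p + 9(1−p). From Y: 3p + 11(1−p).
Set equal: 4p = 2(1−p) → p = 2/6 = 1/3.
Probability on Y is 1 − 1/3 = 2/3.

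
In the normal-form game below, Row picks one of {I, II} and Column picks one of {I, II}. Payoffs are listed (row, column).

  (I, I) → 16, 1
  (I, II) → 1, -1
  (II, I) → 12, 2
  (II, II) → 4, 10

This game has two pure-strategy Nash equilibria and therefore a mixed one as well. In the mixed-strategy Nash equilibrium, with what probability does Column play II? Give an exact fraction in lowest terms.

Column's mix q on I must make Row indifferent between I and II.
Row's payoff from I: 16q + 1(1−q). From II: 12q + 4(1−q).
Set equal: 4q = 3(1−q) → q = 3/7.
Probability on II is 1 − 3/7 = 4/7.

4/7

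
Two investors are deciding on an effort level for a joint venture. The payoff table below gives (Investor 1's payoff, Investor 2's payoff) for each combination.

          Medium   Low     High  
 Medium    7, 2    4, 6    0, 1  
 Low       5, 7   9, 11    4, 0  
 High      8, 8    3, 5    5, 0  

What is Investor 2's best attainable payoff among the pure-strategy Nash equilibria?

Both Low is a pure NE (Investor 1: 9 ≥ 4; Investor 2: 11 ≥ 7). Investor 2 gets 11.
(High, Medium) is a pure NE (Investor 1: 8 ≥ 7; Investor 2: 8 ≥ 5). Investor 2 gets 8.
Every other cell has a profitable deviation for at least one player. Highest of {11, 8} is 11.

11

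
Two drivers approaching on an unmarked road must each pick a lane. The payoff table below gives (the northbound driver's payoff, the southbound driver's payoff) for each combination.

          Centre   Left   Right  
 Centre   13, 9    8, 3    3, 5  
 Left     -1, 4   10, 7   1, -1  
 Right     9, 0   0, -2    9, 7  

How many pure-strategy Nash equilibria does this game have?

3

Both Centre: the northbound driver gets 13 (best alternative 9); the southbound driver gets 9 (best alternative 5). Neither deviates — NE.
Both Left: the northbound driver gets 10 (best alternative 8); the southbound driver gets 7 (best alternative 4). Neither deviates — NE.
Both Right: the northbound driver gets 9 (best alternative 3); the southbound driver gets 7 (best alternative 0). Neither deviates — NE.
(Left, Right) is not a NE: the northbound driver would switch to Right (9 > 1).
No other cell survives both best-response checks, so there are 3 pure NE.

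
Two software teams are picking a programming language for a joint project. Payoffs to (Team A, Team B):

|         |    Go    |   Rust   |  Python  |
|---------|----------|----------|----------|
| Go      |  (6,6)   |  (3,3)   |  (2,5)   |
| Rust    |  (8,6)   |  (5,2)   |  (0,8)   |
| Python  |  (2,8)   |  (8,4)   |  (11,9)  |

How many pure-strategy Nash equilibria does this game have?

1

Both Python: Team A gets 11 (best alternative 2); Team B gets 9 (best alternative 8). Neither deviates — NE.
Both Go is not a NE: Team A would switch to Rust (8 > 6).
No other cell survives both best-response checks, so there is 1 pure NE.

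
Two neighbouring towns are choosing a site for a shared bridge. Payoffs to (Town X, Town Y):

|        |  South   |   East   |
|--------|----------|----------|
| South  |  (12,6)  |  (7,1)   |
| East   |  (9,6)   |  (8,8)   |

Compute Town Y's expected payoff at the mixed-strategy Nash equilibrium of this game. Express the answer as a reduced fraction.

6

Town X mixes with probability p on South, chosen so Town Y is indifferent: 6p + 6(1−p) = 1p + 8(1−p) gives p = 2/7.
Town Y's expected payoff is 6·2/7 + 6·5/7 = 6.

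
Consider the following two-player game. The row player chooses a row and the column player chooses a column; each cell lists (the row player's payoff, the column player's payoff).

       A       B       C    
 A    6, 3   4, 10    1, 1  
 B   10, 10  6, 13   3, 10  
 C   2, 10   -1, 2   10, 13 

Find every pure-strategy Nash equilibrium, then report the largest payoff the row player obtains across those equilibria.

10

Both B is a pure NE (the row player: 6 ≥ 4; the column player: 13 ≥ 10). The row player gets 6.
Both C is a pure NE (the row player: 10 ≥ 3; the column player: 13 ≥ 10). The row player gets 10.
Every other cell has a profitable deviation for at least one player. Highest of {6, 10} is 10.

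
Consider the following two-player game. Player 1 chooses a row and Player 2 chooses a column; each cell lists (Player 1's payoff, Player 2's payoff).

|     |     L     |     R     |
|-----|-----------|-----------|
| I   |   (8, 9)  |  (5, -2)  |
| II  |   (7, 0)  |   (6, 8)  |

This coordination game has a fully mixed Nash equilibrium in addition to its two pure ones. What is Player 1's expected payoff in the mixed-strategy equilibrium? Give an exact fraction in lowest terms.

Player 2 mixes with probability q on L, chosen so Player 1 is indifferent: 8q + 5(1−q) = 7q + 6(1−q) gives q = 1/2.
Player 1's expected payoff (from either row, since indifferent) is 8·1/2 + 5·1/2 = 13/2.

13/2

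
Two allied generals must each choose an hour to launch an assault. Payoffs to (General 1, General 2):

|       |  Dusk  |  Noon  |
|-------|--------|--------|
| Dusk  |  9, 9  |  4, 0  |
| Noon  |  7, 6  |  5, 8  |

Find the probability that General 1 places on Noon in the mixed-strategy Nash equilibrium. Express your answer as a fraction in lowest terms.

9/11

General 1's mix p on Dusk must make General 2 indifferent between Dusk and Noon.
General 2's payoff from Dusk: 9p + 6(1−p). From Noon: 0p + 8(1−p).
Set equal: 9p = 2(1−p) → p = 2/11.
Probability on Noon is 1 − 2/11 = 9/11.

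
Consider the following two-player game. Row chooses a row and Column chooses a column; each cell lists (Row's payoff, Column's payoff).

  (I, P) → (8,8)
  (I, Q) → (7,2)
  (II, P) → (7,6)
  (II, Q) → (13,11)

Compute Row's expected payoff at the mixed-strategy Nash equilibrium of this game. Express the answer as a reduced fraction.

Column mixes with probability q on P, chosen so Row is indifferent: 8q + 7(1−q) = 7q + 13(1−q) gives q = 6/7.
Row's expected payoff (from either row, since indifferent) is 8·6/7 + 7·1/7 = 55/7.

55/7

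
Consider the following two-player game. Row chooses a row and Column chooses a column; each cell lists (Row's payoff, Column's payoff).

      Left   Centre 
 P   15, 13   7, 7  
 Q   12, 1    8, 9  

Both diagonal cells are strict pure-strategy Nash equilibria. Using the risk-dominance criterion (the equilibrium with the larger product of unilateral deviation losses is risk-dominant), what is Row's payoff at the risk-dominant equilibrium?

15

At (P, Left): Row loses 15 − 12 = 3 by deviating; Column loses 13 − 7 = 6. Product = 3·6 = 18.
At (Q, Centre): Row loses 8 − 7 = 1 by deviating; Column loses 9 − 1 = 8. Product = 1·8 = 8.
18 > 8, so (P, Left) is risk-dominant. Row's payoff there is 15.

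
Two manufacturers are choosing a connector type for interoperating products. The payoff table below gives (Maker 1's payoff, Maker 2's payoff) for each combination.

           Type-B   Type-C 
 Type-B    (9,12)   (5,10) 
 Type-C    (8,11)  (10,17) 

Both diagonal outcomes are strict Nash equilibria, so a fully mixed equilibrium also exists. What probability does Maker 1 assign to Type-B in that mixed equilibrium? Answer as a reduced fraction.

Maker 1's mix p on Type-B must make Maker 2 indifferent between Type-B and Type-C.
Maker 2's payoff from Type-B: 12p + 11(1−p). From Type-C: 10p + 17(1−p).
Set equal: 2p = 6(1−p) → p = 6/8 = 3/4.

3/4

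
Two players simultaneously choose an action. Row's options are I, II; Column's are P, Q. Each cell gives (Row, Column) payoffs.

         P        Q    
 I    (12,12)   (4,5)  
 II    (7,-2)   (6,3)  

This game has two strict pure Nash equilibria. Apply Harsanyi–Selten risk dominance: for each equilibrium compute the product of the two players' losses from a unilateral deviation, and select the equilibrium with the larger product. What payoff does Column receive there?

At (I, P): Row loses 12 − 7 = 5 by deviating; Column loses 12 − 5 = 7. Product = 5·7 = 35.
At (II, Q): Row loses 6 − 4 = 2 by deviating; Column loses 3 − (-2) = 5. Product = 2·5 = 10.
35 > 10, so (I, P) is risk-dominant. Column's payoff there is 12.

12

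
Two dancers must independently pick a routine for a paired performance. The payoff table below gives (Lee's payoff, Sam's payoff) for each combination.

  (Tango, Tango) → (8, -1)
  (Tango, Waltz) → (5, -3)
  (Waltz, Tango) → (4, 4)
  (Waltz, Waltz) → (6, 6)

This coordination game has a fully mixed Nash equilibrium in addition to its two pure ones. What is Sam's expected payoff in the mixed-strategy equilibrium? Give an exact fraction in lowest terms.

3/2

Lee mixes with probability p on Tango, chosen so Sam is indifferent: (-1)p + 4(1−p) = (-3)p + 6(1−p) gives p = 1/2.
Sam's expected payoff is (-1)·1/2 + 4·1/2 = 3/2.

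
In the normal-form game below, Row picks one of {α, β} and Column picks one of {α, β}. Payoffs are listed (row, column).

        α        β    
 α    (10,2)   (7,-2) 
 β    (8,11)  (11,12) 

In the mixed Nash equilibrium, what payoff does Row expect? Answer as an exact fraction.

9

Column mixes with probability q on α, chosen so Row is indifferent: 10q + 7(1−q) = 8q + 11(1−q) gives q = 2/3.
Row's expected payoff (from either row, since indifferent) is 10·2/3 + 7·1/3 = 9.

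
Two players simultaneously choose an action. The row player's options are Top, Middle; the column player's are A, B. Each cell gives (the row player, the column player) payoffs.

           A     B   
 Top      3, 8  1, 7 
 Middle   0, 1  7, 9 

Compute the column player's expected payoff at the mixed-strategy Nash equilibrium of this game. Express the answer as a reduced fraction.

The row player mixes with probability p on Top, chosen so the column player is indifferent: 8p + 1(1−p) = 7p + 9(1−p) gives p = 8/9.
The column player's expected payoff is 8·8/9 + 1·1/9 = 65/9.

65/9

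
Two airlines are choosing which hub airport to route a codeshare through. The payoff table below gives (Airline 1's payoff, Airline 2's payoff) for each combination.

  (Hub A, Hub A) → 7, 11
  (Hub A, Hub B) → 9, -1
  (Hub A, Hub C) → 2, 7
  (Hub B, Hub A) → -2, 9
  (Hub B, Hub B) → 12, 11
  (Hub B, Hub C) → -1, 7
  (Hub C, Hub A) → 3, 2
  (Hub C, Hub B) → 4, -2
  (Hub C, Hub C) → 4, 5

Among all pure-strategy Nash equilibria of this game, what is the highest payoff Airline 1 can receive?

12

Both Hub A is a pure NE (Airline 1: 7 ≥ 3; Airline 2: 11 ≥ 7). Airline 1 gets 7.
Both Hub B is a pure NE (Airline 1: 12 ≥ 9; Airline 2: 11 ≥ 9). Airline 1 gets 12.
Both Hub C is a pure NE (Airline 1: 4 ≥ 2; Airline 2: 5 ≥ 2). Airline 1 gets 4.
Every other cell has a profitable deviation for at least one player. Highest of {7, 12, 4} is 12.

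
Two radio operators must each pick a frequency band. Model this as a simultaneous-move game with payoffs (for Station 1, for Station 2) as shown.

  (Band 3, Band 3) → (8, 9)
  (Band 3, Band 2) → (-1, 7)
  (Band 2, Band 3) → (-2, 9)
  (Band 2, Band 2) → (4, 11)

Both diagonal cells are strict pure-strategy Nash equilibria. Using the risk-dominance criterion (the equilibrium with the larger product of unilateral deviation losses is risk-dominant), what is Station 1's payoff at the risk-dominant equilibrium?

8

At both Band 3: Station 1 loses 8 − (-2) = 10 by deviating; Station 2 loses 9 − 7 = 2. Product = 10·2 = 20.
At both Band 2: Station 1 loses 4 − (-1) = 5 by deviating; Station 2 loses 11 − 9 = 2. Product = 5·2 = 10.
20 > 10, so both Band 3 is risk-dominant. Station 1's payoff there is 8.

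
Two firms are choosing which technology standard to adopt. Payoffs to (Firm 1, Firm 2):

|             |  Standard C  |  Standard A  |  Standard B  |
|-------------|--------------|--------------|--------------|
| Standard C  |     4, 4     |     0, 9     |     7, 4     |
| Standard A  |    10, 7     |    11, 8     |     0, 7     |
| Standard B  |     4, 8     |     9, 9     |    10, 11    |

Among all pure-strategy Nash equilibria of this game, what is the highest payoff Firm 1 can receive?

11

Both Standard A is a pure NE (Firm 1: 11 ≥ 9; Firm 2: 8 ≥ 7). Firm 1 gets 11.
Both Standard B is a pure NE (Firm 1: 10 ≥ 7; Firm 2: 11 ≥ 9). Firm 1 gets 10.
Every other cell has a profitable deviation for at least one player. Highest of {11, 10} is 11.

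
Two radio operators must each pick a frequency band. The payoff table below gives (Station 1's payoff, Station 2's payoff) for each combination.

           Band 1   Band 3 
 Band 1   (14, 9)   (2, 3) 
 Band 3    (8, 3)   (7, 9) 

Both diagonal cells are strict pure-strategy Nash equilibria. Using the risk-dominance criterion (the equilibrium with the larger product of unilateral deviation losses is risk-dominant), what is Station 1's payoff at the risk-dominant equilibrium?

At both Band 1: Station 1 loses 14 − 8 = 6 by deviating; Station 2 loses 9 − 3 = 6. Product = 6·6 = 36.
At both Band 3: Station 1 loses 7 − 2 = 5 by deviating; Station 2 loses 9 − 3 = 6. Product = 5·6 = 30.
36 > 30, so both Band 1 is risk-dominant. Station 1's payoff there is 14.

14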